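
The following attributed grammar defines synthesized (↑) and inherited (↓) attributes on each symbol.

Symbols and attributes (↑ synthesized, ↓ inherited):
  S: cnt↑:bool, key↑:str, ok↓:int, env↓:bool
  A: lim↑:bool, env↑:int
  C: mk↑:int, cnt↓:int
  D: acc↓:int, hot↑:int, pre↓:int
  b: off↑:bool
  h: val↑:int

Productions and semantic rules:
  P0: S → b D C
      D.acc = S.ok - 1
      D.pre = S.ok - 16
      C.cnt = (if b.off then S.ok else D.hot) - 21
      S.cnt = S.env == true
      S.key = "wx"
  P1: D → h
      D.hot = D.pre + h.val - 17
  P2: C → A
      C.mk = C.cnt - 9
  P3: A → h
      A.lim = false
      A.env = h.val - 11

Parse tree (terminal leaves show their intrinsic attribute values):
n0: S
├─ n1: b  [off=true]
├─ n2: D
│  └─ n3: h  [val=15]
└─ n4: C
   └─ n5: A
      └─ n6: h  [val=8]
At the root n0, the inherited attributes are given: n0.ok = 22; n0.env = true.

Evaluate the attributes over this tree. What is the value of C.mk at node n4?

-8

1. n0.ok = 22  [given at root]
2. n0.env = true  [given at root]
3. n1.off = true  [terminal]
4. n2.acc = 21  [S.ok - 1]
5. n2.pre = 6  [S.ok - 16]
6. n3.val = 15  [terminal]
7. n2.hot = 4  [D.pre + h.val - 17]
8. n4.cnt = 1  [(if b.off then S.ok else D.hot) - 21]
9. n6.val = 8  [terminal]
10. n5.lim = false  [false]
11. n5.env = -3  [h.val - 11]
12. n4.mk = -8  [C.cnt - 9]
13. n0.cnt = true  [S.env == true]
14. n0.key = "wx"  ["wx"]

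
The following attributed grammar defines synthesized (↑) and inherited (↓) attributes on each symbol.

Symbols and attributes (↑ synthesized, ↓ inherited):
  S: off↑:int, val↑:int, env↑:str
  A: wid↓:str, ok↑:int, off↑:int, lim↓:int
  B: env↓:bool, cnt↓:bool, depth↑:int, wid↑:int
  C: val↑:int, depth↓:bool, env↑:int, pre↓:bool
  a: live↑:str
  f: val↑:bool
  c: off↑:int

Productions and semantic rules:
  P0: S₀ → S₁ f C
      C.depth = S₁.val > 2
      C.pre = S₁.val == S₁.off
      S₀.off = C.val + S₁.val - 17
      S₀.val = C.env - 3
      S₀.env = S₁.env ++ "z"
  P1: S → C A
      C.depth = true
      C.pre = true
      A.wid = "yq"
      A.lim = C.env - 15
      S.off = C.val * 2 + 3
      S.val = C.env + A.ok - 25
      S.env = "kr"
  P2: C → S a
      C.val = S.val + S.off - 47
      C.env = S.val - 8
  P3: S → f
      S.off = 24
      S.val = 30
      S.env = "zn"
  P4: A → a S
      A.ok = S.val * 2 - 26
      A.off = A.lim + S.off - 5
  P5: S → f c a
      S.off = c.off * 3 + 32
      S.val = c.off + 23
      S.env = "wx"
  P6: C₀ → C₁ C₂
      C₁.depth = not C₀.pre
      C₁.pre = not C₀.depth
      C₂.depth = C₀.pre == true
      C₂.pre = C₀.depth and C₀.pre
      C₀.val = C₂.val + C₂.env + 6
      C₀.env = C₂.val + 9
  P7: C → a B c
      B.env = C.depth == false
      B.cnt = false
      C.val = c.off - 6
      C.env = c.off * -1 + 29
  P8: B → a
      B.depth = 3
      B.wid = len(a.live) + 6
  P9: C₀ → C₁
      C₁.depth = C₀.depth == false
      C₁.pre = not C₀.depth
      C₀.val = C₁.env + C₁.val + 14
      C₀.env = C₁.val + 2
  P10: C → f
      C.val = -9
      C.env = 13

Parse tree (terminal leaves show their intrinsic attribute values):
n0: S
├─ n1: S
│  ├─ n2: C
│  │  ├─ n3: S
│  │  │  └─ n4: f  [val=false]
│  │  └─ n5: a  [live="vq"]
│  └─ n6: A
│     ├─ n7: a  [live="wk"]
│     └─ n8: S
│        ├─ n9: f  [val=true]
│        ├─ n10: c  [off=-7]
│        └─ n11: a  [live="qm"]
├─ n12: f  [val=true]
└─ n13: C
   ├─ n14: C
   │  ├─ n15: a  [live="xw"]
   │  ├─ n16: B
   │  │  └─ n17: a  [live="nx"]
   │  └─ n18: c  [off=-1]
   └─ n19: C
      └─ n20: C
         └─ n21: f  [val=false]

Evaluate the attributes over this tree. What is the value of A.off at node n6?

1. n2.depth = true  [true]
2. n2.pre = true  [true]
3. n4.val = false  [terminal]
4. n3.off = 24  [24]
5. n3.val = 30  [30]
6. n3.env = "zn"  ["zn"]
7. n5.live = "vq"  [terminal]
8. n2.val = 7  [S.val + S.off - 47]
9. n2.env = 22  [S.val - 8]
10. n6.wid = "yq"  ["yq"]
11. n6.lim = 7  [C.env - 15]
12. n7.live = "wk"  [terminal]
13. n9.val = true  [terminal]
14. n10.off = -7  [terminal]
15. n11.live = "qm"  [terminal]
16. n8.off = 11  [c.off * 3 + 32]
17. n8.val = 16  [c.off + 23]
18. n8.env = "wx"  ["wx"]
19. n6.ok = 6  [S.val * 2 - 26]
20. n6.off = 13  [A.lim + S.off - 5]
21. n1.off = 17  [C.val * 2 + 3]
22. n1.val = 3  [C.env + A.ok - 25]
23. n1.env = "kr"  ["kr"]
24. n12.val = true  [terminal]
25. n13.depth = true  [S₁.val > 2]
26. n13.pre = false  [S₁.val == S₁.off]
27. n14.depth = true  [not C₀.pre]
28. n14.pre = false  [not C₀.depth]
29. n15.live = "xw"  [terminal]
30. n16.env = false  [C.depth == false]
31. n16.cnt = false  [false]
32. n17.live = "nx"  [terminal]
33. n16.depth = 3  [3]
34. n16.wid = 8  [len(a.live) + 6]
35. n18.off = -1  [terminal]
36. n14.val = -7  [c.off - 6]
37. n14.env = 30  [c.off * -1 + 29]
38. n19.depth = false  [C₀.pre == true]
39. n19.pre = false  [C₀.depth and C₀.pre]
40. n20.depth = true  [C₀.depth == false]
41. n20.pre = true  [not C₀.depth]
42. n21.val = false  [terminal]
43. n20.val = -9  [-9]
44. n20.env = 13  [13]
45. n19.val = 18  [C₁.env + C₁.val + 14]
46. n19.env = -7  [C₁.val + 2]
47. n13.val = 17  [C₂.val + C₂.env + 6]
48. n13.env = 27  [C₂.val + 9]
49. n0.off = 3  [C.val + S₁.val - 17]
50. n0.val = 24  [C.env - 3]
51. n0.env = "krz"  [S₁.env ++ "z"]

13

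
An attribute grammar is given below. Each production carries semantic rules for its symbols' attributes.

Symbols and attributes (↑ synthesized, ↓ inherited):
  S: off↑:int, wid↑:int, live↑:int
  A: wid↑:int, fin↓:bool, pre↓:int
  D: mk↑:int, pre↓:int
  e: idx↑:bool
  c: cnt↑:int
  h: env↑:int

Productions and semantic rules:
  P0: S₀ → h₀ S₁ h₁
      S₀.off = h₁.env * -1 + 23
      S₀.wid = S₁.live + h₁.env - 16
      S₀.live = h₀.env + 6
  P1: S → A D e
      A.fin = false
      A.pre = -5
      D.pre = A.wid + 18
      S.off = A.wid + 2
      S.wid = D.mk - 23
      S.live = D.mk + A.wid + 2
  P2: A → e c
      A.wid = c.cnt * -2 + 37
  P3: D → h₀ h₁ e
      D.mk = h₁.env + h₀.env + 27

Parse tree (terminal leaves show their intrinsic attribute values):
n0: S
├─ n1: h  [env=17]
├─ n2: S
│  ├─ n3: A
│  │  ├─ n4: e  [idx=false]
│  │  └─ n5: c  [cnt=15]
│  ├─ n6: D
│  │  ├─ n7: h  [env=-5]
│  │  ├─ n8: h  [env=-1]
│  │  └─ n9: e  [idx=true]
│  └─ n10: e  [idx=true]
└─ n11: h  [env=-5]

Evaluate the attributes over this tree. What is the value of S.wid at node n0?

1. n1.env = 17  [terminal]
2. n3.fin = false  [false]
3. n3.pre = -5  [-5]
4. n4.idx = false  [terminal]
5. n5.cnt = 15  [terminal]
6. n3.wid = 7  [c.cnt * -2 + 37]
7. n6.pre = 25  [A.wid + 18]
8. n7.env = -5  [terminal]
9. n8.env = -1  [terminal]
10. n9.idx = true  [terminal]
11. n6.mk = 21  [h₁.env + h₀.env + 27]
12. n10.idx = true  [terminal]
13. n2.off = 9  [A.wid + 2]
14. n2.wid = -2  [D.mk - 23]
15. n2.live = 30  [D.mk + A.wid + 2]
16. n11.env = -5  [terminal]
17. n0.off = 28  [h₁.env * -1 + 23]
18. n0.wid = 9  [S₁.live + h₁.env - 16]
19. n0.live = 23  [h₀.env + 6]

9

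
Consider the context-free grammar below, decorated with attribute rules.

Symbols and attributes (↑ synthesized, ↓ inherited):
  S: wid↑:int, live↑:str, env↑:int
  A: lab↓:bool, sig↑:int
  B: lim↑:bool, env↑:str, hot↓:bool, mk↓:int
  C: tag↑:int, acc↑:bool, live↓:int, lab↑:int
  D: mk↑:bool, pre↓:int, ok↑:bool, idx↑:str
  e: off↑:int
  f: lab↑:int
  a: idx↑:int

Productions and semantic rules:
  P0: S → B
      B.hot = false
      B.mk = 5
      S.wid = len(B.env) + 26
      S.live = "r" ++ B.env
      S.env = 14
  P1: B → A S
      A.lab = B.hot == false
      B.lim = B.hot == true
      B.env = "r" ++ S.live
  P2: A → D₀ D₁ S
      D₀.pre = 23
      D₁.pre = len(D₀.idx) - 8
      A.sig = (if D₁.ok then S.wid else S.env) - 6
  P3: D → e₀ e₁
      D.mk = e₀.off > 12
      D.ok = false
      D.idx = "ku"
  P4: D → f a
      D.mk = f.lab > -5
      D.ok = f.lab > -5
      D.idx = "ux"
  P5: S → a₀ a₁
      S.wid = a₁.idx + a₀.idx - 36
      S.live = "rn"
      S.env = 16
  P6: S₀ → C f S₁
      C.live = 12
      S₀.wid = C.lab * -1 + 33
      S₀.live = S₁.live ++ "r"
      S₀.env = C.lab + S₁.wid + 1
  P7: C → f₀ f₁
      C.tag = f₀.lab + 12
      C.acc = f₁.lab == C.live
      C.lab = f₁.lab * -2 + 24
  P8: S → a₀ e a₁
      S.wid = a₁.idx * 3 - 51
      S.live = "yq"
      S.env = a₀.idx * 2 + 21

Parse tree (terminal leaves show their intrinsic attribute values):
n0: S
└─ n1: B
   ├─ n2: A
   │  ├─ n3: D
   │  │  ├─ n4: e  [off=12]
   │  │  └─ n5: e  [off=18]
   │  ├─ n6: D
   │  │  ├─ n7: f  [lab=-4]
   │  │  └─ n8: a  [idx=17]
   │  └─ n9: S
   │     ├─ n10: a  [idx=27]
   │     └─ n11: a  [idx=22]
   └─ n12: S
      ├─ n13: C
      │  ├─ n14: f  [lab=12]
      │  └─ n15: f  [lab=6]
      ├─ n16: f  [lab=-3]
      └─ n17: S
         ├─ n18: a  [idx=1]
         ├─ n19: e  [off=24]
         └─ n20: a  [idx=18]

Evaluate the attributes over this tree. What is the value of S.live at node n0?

"rryqr"

1. n1.hot = false  [false]
2. n1.mk = 5  [5]
3. n2.lab = true  [B.hot == false]
4. n3.pre = 23  [23]
5. n4.off = 12  [terminal]
6. n5.off = 18  [terminal]
7. n3.mk = false  [e₀.off > 12]
8. n3.ok = false  [false]
9. n3.idx = "ku"  ["ku"]
10. n6.pre = -6  [len(D₀.idx) - 8]
11. n7.lab = -4  [terminal]
12. n8.idx = 17  [terminal]
13. n6.mk = true  [f.lab > -5]
14. n6.ok = true  [f.lab > -5]
15. n6.idx = "ux"  ["ux"]
16. n10.idx = 27  [terminal]
17. n11.idx = 22  [terminal]
18. n9.wid = 13  [a₁.idx + a₀.idx - 36]
19. n9.live = "rn"  ["rn"]
20. n9.env = 16  [16]
21. n2.sig = 7  [(if D₁.ok then S.wid else S.env) - 6]
22. n13.live = 12  [12]
23. n14.lab = 12  [terminal]
24. n15.lab = 6  [terminal]
25. n13.tag = 24  [f₀.lab + 12]
26. n13.acc = false  [f₁.lab == C.live]
27. n13.lab = 12  [f₁.lab * -2 + 24]
28. n16.lab = -3  [terminal]
29. n18.idx = 1  [terminal]
30. n19.off = 24  [terminal]
31. n20.idx = 18  [terminal]
32. n17.wid = 3  [a₁.idx * 3 - 51]
33. n17.live = "yq"  ["yq"]
34. n17.env = 23  [a₀.idx * 2 + 21]
35. n12.wid = 21  [C.lab * -1 + 33]
36. n12.live = "yqr"  [S₁.live ++ "r"]
37. n12.env = 16  [C.lab + S₁.wid + 1]
38. n1.lim = false  [B.hot == true]
39. n1.env = "ryqr"  ["r" ++ S.live]
40. n0.wid = 30  [len(B.env) + 26]
41. n0.live = "rryqr"  ["r" ++ B.env]
42. n0.env = 14  [14]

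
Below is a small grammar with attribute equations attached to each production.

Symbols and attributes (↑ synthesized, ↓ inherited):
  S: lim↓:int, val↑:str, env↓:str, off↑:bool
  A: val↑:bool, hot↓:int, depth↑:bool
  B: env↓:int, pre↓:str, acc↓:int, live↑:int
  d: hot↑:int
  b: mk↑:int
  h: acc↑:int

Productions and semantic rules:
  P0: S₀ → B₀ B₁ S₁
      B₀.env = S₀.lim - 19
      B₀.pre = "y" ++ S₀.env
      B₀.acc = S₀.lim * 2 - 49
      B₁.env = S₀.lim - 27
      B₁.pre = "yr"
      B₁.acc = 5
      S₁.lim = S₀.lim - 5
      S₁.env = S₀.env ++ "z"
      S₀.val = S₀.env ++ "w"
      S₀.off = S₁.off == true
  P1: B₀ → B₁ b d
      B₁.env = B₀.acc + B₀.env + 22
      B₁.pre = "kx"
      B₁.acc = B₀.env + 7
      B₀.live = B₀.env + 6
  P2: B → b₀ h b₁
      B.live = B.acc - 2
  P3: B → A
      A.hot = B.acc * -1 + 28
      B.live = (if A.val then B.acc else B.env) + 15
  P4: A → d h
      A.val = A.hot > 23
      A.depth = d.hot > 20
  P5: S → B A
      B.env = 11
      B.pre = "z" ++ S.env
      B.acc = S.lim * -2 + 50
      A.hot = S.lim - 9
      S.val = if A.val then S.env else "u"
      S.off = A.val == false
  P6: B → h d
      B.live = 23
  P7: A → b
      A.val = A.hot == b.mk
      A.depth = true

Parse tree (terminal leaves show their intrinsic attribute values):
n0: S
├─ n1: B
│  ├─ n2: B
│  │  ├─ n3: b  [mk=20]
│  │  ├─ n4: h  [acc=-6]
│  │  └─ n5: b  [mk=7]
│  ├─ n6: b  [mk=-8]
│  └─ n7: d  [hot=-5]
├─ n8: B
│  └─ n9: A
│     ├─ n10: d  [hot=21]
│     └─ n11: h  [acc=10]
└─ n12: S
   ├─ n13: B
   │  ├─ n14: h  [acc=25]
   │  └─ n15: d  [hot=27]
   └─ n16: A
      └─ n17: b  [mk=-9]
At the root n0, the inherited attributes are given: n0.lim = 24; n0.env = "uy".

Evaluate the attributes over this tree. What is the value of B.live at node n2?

1. n0.lim = 24  [given at root]
2. n0.env = "uy"  [given at root]
3. n1.env = 5  [S₀.lim - 19]
4. n1.pre = "yuy"  ["y" ++ S₀.env]
5. n1.acc = -1  [S₀.lim * 2 - 49]
6. n2.env = 26  [B₀.acc + B₀.env + 22]
7. n2.pre = "kx"  ["kx"]
8. n2.acc = 12  [B₀.env + 7]
9. n3.mk = 20  [terminal]
10. n4.acc = -6  [terminal]
11. n5.mk = 7  [terminal]
12. n2.live = 10  [B.acc - 2]
13. n6.mk = -8  [terminal]
14. n7.hot = -5  [terminal]
15. n1.live = 11  [B₀.env + 6]
16. n8.env = -3  [S₀.lim - 27]
17. n8.pre = "yr"  ["yr"]
18. n8.acc = 5  [5]
19. n9.hot = 23  [B.acc * -1 + 28]
20. n10.hot = 21  [terminal]
21. n11.acc = 10  [terminal]
22. n9.val = false  [A.hot > 23]
23. n9.depth = true  [d.hot > 20]
24. n8.live = 12  [(if A.val then B.acc else B.env) + 15]
25. n12.lim = 19  [S₀.lim - 5]
26. n12.env = "uyz"  [S₀.env ++ "z"]
27. n13.env = 11  [11]
28. n13.pre = "zuyz"  ["z" ++ S.env]
29. n13.acc = 12  [S.lim * -2 + 50]
30. n14.acc = 25  [terminal]
31. n15.hot = 27  [terminal]
32. n13.live = 23  [23]
33. n16.hot = 10  [S.lim - 9]
34. n17.mk = -9  [terminal]
35. n16.val = false  [A.hot == b.mk]
36. n16.depth = true  [true]
37. n12.val = "u"  [if A.val then S.env else "u"]
38. n12.off = true  [A.val == false]
39. n0.val = "uyw"  [S₀.env ++ "w"]
40. n0.off = true  [S₁.off == true]

10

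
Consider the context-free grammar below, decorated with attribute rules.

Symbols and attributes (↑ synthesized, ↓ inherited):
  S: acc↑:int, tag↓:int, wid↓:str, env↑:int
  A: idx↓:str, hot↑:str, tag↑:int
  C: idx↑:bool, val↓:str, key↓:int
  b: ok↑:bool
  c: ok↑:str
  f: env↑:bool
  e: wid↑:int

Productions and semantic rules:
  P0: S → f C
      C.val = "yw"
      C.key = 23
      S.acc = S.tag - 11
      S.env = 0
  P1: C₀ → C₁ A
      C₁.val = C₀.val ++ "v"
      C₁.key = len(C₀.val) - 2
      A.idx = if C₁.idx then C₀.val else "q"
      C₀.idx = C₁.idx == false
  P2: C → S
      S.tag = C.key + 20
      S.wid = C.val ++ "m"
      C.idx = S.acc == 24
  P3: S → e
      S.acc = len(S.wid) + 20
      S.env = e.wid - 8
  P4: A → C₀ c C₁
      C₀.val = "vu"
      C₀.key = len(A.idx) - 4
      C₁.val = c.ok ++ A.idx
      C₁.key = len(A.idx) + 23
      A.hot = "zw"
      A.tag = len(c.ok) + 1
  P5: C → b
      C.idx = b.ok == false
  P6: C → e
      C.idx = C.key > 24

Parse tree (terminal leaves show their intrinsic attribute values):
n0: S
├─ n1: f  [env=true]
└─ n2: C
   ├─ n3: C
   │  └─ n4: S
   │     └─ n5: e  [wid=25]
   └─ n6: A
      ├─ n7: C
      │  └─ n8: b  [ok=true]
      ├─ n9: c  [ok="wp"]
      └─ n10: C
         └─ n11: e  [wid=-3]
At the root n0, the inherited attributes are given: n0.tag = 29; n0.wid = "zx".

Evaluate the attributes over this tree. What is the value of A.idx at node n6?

"yw"

1. n0.tag = 29  [given at root]
2. n0.wid = "zx"  [given at root]
3. n1.env = true  [terminal]
4. n2.val = "yw"  ["yw"]
5. n2.key = 23  [23]
6. n3.val = "ywv"  [C₀.val ++ "v"]
7. n3.key = 0  [len(C₀.val) - 2]
8. n4.tag = 20  [C.key + 20]
9. n4.wid = "ywvm"  [C.val ++ "m"]
10. n5.wid = 25  [terminal]
11. n4.acc = 24  [len(S.wid) + 20]
12. n4.env = 17  [e.wid - 8]
13. n3.idx = true  [S.acc == 24]
14. n6.idx = "yw"  [if C₁.idx then C₀.val else "q"]
15. n7.val = "vu"  ["vu"]
16. n7.key = -2  [len(A.idx) - 4]
17. n8.ok = true  [terminal]
18. n7.idx = false  [b.ok == false]
19. n9.ok = "wp"  [terminal]
20. n10.val = "wpyw"  [c.ok ++ A.idx]
21. n10.key = 25  [len(A.idx) + 23]
22. n11.wid = -3  [terminal]
23. n10.idx = true  [C.key > 24]
24. n6.hot = "zw"  ["zw"]
25. n6.tag = 3  [len(c.ok) + 1]
26. n2.idx = false  [C₁.idx == false]
27. n0.acc = 18  [S.tag - 11]
28. n0.env = 0  [0]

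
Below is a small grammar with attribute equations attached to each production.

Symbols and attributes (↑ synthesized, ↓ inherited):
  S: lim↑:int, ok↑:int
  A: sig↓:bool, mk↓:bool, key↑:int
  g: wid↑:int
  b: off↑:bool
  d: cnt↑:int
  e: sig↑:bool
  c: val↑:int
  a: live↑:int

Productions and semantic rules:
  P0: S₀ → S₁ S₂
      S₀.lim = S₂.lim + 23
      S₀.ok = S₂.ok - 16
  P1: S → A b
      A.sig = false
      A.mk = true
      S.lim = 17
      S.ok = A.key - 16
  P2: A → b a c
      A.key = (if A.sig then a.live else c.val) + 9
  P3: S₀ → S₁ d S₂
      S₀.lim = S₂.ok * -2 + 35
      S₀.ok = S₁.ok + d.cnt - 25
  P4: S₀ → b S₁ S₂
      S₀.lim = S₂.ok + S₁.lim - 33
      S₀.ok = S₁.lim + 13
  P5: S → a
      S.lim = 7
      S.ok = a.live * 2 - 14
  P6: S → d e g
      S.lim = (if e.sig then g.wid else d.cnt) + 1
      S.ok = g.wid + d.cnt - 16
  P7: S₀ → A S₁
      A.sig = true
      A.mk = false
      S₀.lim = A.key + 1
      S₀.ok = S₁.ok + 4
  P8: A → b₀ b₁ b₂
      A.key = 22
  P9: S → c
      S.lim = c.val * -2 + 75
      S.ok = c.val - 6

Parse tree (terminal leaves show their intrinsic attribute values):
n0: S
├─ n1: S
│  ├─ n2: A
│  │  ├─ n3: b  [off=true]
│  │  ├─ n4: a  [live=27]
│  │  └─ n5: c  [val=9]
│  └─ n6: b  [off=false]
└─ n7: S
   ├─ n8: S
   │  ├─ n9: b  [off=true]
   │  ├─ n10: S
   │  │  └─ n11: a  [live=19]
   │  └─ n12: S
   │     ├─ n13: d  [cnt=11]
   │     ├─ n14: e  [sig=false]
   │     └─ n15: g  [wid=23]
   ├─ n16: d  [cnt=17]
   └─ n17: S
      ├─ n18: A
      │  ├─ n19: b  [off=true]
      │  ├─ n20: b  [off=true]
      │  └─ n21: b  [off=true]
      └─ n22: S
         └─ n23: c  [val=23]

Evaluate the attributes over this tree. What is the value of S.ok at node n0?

-4

1. n2.sig = false  [false]
2. n2.mk = true  [true]
3. n3.off = true  [terminal]
4. n4.live = 27  [terminal]
5. n5.val = 9  [terminal]
6. n2.key = 18  [(if A.sig then a.live else c.val) + 9]
7. n6.off = false  [terminal]
8. n1.lim = 17  [17]
9. n1.ok = 2  [A.key - 16]
10. n9.off = true  [terminal]
11. n11.live = 19  [terminal]
12. n10.lim = 7  [7]
13. n10.ok = 24  [a.live * 2 - 14]
14. n13.cnt = 11  [terminal]
15. n14.sig = false  [terminal]
16. n15.wid = 23  [terminal]
17. n12.lim = 12  [(if e.sig then g.wid else d.cnt) + 1]
18. n12.ok = 18  [g.wid + d.cnt - 16]
19. n8.lim = -8  [S₂.ok + S₁.lim - 33]
20. n8.ok = 20  [S₁.lim + 13]
21. n16.cnt = 17  [terminal]
22. n18.sig = true  [true]
23. n18.mk = false  [false]
24. n19.off = true  [terminal]
25. n20.off = true  [terminal]
26. n21.off = true  [terminal]
27. n18.key = 22  [22]
28. n23.val = 23  [terminal]
29. n22.lim = 29  [c.val * -2 + 75]
30. n22.ok = 17  [c.val - 6]
31. n17.lim = 23  [A.key + 1]
32. n17.ok = 21  [S₁.ok + 4]
33. n7.lim = -7  [S₂.ok * -2 + 35]
34. n7.ok = 12  [S₁.ok + d.cnt - 25]
35. n0.lim = 16  [S₂.lim + 23]
36. n0.ok = -4  [S₂.ok - 16]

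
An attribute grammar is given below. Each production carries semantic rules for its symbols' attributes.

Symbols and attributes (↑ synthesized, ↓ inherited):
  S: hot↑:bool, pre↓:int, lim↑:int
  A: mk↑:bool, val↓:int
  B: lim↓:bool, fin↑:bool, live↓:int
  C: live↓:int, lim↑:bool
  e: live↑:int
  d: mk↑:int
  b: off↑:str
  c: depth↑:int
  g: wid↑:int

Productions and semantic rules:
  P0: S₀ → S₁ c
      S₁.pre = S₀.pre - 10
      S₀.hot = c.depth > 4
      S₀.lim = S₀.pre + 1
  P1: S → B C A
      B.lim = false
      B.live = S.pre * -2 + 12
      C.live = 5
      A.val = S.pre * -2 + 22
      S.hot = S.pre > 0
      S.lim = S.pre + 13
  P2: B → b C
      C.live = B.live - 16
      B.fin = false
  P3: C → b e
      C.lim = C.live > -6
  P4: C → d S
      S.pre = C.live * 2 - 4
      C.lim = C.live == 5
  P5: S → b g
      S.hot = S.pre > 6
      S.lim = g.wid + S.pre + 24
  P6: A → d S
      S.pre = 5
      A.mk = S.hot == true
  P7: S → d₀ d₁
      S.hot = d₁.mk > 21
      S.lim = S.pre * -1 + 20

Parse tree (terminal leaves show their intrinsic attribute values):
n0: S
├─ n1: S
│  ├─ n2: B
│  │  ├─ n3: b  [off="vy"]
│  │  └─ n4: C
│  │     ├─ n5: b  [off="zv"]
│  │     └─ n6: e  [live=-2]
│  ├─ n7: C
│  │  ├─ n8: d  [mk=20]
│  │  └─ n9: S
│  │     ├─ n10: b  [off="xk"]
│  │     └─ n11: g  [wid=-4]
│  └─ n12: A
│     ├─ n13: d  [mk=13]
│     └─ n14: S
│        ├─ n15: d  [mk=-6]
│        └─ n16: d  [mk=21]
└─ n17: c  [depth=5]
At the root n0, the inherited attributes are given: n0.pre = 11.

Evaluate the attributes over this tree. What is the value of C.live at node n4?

-6

1. n0.pre = 11  [given at root]
2. n1.pre = 1  [S₀.pre - 10]
3. n2.lim = false  [false]
4. n2.live = 10  [S.pre * -2 + 12]
5. n3.off = "vy"  [terminal]
6. n4.live = -6  [B.live - 16]
7. n5.off = "zv"  [terminal]
8. n6.live = -2  [terminal]
9. n4.lim = false  [C.live > -6]
10. n2.fin = false  [false]
11. n7.live = 5  [5]
12. n8.mk = 20  [terminal]
13. n9.pre = 6  [C.live * 2 - 4]
14. n10.off = "xk"  [terminal]
15. n11.wid = -4  [terminal]
16. n9.hot = false  [S.pre > 6]
17. n9.lim = 26  [g.wid + S.pre + 24]
18. n7.lim = true  [C.live == 5]
19. n12.val = 20  [S.pre * -2 + 22]
20. n13.mk = 13  [terminal]
21. n14.pre = 5  [5]
22. n15.mk = -6  [terminal]
23. n16.mk = 21  [terminal]
24. n14.hot = false  [d₁.mk > 21]
25. n14.lim = 15  [S.pre * -1 + 20]
26. n12.mk = false  [S.hot == true]
27. n1.hot = true  [S.pre > 0]
28. n1.lim = 14  [S.pre + 13]
29. n17.depth = 5  [terminal]
30. n0.hot = true  [c.depth > 4]
31. n0.lim = 12  [S₀.pre + 1]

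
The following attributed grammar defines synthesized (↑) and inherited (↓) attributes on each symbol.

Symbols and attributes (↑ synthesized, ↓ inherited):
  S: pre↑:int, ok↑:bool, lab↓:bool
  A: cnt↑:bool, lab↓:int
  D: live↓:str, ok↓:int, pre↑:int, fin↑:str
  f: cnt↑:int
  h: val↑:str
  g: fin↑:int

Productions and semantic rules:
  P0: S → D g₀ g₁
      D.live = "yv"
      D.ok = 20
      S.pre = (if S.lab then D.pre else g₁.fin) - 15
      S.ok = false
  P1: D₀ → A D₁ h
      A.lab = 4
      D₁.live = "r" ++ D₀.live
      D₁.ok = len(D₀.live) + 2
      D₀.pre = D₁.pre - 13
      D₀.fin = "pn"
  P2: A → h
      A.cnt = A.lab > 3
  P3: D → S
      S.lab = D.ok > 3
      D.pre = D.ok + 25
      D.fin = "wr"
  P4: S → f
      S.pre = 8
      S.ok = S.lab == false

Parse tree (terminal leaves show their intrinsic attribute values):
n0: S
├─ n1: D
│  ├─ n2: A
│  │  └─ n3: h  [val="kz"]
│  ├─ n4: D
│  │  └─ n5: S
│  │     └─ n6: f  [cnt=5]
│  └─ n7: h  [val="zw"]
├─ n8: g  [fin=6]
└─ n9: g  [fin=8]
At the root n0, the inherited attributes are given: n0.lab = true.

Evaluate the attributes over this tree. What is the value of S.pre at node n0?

1. n0.lab = true  [given at root]
2. n1.live = "yv"  ["yv"]
3. n1.ok = 20  [20]
4. n2.lab = 4  [4]
5. n3.val = "kz"  [terminal]
6. n2.cnt = true  [A.lab > 3]
7. n4.live = "ryv"  ["r" ++ D₀.live]
8. n4.ok = 4  [len(D₀.live) + 2]
9. n5.lab = true  [D.ok > 3]
10. n6.cnt = 5  [terminal]
11. n5.pre = 8  [8]
12. n5.ok = false  [S.lab == false]
13. n4.pre = 29  [D.ok + 25]
14. n4.fin = "wr"  ["wr"]
15. n7.val = "zw"  [terminal]
16. n1.pre = 16  [D₁.pre - 13]
17. n1.fin = "pn"  ["pn"]
18. n8.fin = 6  [terminal]
19. n9.fin = 8  [terminal]
20. n0.pre = 1  [(if S.lab then D.pre else g₁.fin) - 15]
21. n0.ok = false  [false]

1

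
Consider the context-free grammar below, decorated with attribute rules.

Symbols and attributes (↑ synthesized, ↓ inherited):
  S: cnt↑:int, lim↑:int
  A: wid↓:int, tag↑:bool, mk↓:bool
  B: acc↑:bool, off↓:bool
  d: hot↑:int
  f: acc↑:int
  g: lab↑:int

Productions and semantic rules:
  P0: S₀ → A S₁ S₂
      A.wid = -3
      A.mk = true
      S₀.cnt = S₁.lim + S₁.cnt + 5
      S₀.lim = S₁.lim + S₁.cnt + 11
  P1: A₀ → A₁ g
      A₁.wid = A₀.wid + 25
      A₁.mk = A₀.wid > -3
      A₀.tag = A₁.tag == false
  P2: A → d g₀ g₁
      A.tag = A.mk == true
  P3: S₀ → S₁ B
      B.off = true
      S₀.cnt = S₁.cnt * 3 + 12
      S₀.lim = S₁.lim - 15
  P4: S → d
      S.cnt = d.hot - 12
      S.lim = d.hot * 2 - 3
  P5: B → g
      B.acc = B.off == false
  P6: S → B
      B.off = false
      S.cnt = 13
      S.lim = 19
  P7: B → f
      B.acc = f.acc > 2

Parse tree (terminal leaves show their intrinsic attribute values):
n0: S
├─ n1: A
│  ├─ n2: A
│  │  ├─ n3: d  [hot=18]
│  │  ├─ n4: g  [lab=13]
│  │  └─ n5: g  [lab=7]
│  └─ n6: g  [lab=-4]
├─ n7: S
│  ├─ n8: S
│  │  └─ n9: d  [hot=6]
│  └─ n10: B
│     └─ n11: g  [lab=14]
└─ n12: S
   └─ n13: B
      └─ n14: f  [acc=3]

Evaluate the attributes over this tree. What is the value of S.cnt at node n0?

-7

1. n1.wid = -3  [-3]
2. n1.mk = true  [true]
3. n2.wid = 22  [A₀.wid + 25]
4. n2.mk = false  [A₀.wid > -3]
5. n3.hot = 18  [terminal]
6. n4.lab = 13  [terminal]
7. n5.lab = 7  [terminal]
8. n2.tag = false  [A.mk == true]
9. n6.lab = -4  [terminal]
10. n1.tag = true  [A₁.tag == false]
11. n9.hot = 6  [terminal]
12. n8.cnt = -6  [d.hot - 12]
13. n8.lim = 9  [d.hot * 2 - 3]
14. n10.off = true  [true]
15. n11.lab = 14  [terminal]
16. n10.acc = false  [B.off == false]
17. n7.cnt = -6  [S₁.cnt * 3 + 12]
18. n7.lim = -6  [S₁.lim - 15]
19. n13.off = false  [false]
20. n14.acc = 3  [terminal]
21. n13.acc = true  [f.acc > 2]
22. n12.cnt = 13  [13]
23. n12.lim = 19  [19]
24. n0.cnt = -7  [S₁.lim + S₁.cnt + 5]
25. n0.lim = -1  [S₁.lim + S₁.cnt + 11]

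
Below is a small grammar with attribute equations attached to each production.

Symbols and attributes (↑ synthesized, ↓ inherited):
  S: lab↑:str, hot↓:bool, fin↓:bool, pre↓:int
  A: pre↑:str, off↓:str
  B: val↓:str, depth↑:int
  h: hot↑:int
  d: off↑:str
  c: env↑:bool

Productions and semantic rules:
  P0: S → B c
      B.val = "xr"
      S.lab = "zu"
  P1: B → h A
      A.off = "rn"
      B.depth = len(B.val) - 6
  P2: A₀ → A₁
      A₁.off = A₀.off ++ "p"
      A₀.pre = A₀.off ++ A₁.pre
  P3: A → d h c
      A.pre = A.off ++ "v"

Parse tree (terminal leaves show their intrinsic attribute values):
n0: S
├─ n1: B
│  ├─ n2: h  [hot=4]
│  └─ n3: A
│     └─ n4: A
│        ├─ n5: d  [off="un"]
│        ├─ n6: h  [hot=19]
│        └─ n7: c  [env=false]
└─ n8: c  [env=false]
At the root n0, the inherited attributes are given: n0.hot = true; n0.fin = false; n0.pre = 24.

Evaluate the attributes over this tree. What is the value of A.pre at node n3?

1. n0.hot = true  [given at root]
2. n0.fin = false  [given at root]
3. n0.pre = 24  [given at root]
4. n1.val = "xr"  ["xr"]
5. n2.hot = 4  [terminal]
6. n3.off = "rn"  ["rn"]
7. n4.off = "rnp"  [A₀.off ++ "p"]
8. n5.off = "un"  [terminal]
9. n6.hot = 19  [terminal]
10. n7.env = false  [terminal]
11. n4.pre = "rnpv"  [A.off ++ "v"]
12. n3.pre = "rnrnpv"  [A₀.off ++ A₁.pre]
13. n1.depth = -4  [len(B.val) - 6]
14. n8.env = false  [terminal]
15. n0.lab = "zu"  ["zu"]

"rnrnpv"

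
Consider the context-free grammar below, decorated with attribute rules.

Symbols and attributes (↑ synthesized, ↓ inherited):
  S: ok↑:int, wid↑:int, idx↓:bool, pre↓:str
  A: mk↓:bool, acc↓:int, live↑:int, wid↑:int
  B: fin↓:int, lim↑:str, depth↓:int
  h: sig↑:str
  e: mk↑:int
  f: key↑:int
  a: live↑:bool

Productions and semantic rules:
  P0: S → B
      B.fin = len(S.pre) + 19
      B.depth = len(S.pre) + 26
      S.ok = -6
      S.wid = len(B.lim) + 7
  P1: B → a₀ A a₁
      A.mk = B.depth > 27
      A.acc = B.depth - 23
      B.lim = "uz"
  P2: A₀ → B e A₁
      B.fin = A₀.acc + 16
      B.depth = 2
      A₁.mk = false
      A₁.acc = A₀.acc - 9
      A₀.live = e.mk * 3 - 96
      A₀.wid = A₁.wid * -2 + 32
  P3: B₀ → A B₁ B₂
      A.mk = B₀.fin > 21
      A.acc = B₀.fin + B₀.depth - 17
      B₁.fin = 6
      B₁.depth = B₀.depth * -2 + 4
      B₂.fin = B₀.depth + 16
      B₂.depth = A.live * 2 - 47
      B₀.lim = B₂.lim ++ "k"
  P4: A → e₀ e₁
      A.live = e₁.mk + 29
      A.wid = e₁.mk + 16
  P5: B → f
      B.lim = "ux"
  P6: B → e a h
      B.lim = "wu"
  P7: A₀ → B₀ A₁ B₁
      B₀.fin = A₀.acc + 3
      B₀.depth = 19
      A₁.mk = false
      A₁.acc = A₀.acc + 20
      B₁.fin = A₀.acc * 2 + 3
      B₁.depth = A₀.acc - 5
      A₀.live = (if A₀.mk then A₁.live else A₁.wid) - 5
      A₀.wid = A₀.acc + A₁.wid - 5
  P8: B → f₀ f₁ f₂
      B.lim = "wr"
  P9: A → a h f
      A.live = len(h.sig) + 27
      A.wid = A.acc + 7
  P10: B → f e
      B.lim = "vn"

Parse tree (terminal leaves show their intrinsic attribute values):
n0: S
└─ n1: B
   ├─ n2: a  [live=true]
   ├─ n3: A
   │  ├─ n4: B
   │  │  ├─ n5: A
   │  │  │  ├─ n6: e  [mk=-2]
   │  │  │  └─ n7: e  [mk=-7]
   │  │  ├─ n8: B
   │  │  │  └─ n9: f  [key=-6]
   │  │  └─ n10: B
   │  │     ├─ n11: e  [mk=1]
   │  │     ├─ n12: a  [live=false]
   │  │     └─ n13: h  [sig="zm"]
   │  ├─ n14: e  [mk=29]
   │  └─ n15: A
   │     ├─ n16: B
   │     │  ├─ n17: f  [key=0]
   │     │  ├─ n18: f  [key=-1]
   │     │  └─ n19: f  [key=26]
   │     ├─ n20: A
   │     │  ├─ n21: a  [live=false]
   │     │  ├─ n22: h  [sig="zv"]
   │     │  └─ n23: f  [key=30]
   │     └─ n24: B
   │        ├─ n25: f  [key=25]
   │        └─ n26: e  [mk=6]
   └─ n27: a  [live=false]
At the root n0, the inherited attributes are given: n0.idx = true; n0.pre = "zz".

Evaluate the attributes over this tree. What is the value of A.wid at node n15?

14

1. n0.idx = true  [given at root]
2. n0.pre = "zz"  [given at root]
3. n1.fin = 21  [len(S.pre) + 19]
4. n1.depth = 28  [len(S.pre) + 26]
5. n2.live = true  [terminal]
6. n3.mk = true  [B.depth > 27]
7. n3.acc = 5  [B.depth - 23]
8. n4.fin = 21  [A₀.acc + 16]
9. n4.depth = 2  [2]
10. n5.mk = false  [B₀.fin > 21]
11. n5.acc = 6  [B₀.fin + B₀.depth - 17]
12. n6.mk = -2  [terminal]
13. n7.mk = -7  [terminal]
14. n5.live = 22  [e₁.mk + 29]
15. n5.wid = 9  [e₁.mk + 16]
16. n8.fin = 6  [6]
17. n8.depth = 0  [B₀.depth * -2 + 4]
18. n9.key = -6  [terminal]
19. n8.lim = "ux"  ["ux"]
20. n10.fin = 18  [B₀.depth + 16]
21. n10.depth = -3  [A.live * 2 - 47]
22. n11.mk = 1  [terminal]
23. n12.live = false  [terminal]
24. n13.sig = "zm"  [terminal]
25. n10.lim = "wu"  ["wu"]
26. n4.lim = "wuk"  [B₂.lim ++ "k"]
27. n14.mk = 29  [terminal]
28. n15.mk = false  [false]
29. n15.acc = -4  [A₀.acc - 9]
30. n16.fin = -1  [A₀.acc + 3]
31. n16.depth = 19  [19]
32. n17.key = 0  [terminal]
33. n18.key = -1  [terminal]
34. n19.key = 26  [terminal]
35. n16.lim = "wr"  ["wr"]
36. n20.mk = false  [false]
37. n20.acc = 16  [A₀.acc + 20]
38. n21.live = false  [terminal]
39. n22.sig = "zv"  [terminal]
40. n23.key = 30  [terminal]
41. n20.live = 29  [len(h.sig) + 27]
42. n20.wid = 23  [A.acc + 7]
43. n24.fin = -5  [A₀.acc * 2 + 3]
44. n24.depth = -9  [A₀.acc - 5]
45. n25.key = 25  [terminal]
46. n26.mk = 6  [terminal]
47. n24.lim = "vn"  ["vn"]
48. n15.live = 18  [(if A₀.mk then A₁.live else A₁.wid) - 5]
49. n15.wid = 14  [A₀.acc + A₁.wid - 5]
50. n3.live = -9  [e.mk * 3 - 96]
51. n3.wid = 4  [A₁.wid * -2 + 32]
52. n27.live = false  [terminal]
53. n1.lim = "uz"  ["uz"]
54. n0.ok = -6  [-6]
55. n0.wid = 9  [len(B.lim) + 7]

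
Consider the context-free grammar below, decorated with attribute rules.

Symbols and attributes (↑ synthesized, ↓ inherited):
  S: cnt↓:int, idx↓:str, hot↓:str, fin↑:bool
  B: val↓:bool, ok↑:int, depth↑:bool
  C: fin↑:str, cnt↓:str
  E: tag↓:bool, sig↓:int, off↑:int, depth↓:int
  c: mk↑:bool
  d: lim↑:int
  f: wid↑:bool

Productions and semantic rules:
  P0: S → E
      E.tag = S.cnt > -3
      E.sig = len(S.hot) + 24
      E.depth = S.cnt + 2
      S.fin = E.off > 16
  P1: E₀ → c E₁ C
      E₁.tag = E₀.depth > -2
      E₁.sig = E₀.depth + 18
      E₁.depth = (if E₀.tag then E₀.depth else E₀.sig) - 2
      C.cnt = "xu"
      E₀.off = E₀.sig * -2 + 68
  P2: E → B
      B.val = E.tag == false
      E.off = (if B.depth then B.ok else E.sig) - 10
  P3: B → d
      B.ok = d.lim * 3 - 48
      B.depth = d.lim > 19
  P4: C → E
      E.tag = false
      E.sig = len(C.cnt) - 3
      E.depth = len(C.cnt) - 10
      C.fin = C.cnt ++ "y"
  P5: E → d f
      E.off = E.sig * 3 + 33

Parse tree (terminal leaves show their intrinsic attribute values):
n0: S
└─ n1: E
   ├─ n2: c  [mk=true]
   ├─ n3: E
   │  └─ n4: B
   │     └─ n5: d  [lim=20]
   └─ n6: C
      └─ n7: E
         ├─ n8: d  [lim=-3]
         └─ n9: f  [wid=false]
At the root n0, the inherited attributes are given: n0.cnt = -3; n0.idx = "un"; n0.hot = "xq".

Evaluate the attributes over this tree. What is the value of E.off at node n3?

2

1. n0.cnt = -3  [given at root]
2. n0.idx = "un"  [given at root]
3. n0.hot = "xq"  [given at root]
4. n1.tag = false  [S.cnt > -3]
5. n1.sig = 26  [len(S.hot) + 24]
6. n1.depth = -1  [S.cnt + 2]
7. n2.mk = true  [terminal]
8. n3.tag = true  [E₀.depth > -2]
9. n3.sig = 17  [E₀.depth + 18]
10. n3.depth = 24  [(if E₀.tag then E₀.depth else E₀.sig) - 2]
11. n4.val = false  [E.tag == false]
12. n5.lim = 20  [terminal]
13. n4.ok = 12  [d.lim * 3 - 48]
14. n4.depth = true  [d.lim > 19]
15. n3.off = 2  [(if B.depth then B.ok else E.sig) - 10]
16. n6.cnt = "xu"  ["xu"]
17. n7.tag = false  [false]
18. n7.sig = -1  [len(C.cnt) - 3]
19. n7.depth = -8  [len(C.cnt) - 10]
20. n8.lim = -3  [terminal]
21. n9.wid = false  [terminal]
22. n7.off = 30  [E.sig * 3 + 33]
23. n6.fin = "xuy"  [C.cnt ++ "y"]
24. n1.off = 16  [E₀.sig * -2 + 68]
25. n0.fin = false  [E.off > 16]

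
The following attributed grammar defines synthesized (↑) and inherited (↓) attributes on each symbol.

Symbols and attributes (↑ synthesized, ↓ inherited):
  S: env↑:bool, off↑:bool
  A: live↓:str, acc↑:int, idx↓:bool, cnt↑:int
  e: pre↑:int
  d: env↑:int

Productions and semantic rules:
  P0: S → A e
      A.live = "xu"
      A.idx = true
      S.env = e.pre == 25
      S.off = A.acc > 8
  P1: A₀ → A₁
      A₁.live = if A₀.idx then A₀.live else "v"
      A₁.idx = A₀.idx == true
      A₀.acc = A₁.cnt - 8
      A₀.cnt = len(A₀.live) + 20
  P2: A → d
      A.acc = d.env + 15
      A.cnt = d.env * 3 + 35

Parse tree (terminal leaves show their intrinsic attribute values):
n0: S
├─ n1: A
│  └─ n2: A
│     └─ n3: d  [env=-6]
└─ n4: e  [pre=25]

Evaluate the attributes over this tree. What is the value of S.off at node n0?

1. n1.live = "xu"  ["xu"]
2. n1.idx = true  [true]
3. n2.live = "xu"  [if A₀.idx then A₀.live else "v"]
4. n2.idx = true  [A₀.idx == true]
5. n3.env = -6  [terminal]
6. n2.acc = 9  [d.env + 15]
7. n2.cnt = 17  [d.env * 3 + 35]
8. n1.acc = 9  [A₁.cnt - 8]
9. n1.cnt = 22  [len(A₀.live) + 20]
10. n4.pre = 25  [terminal]
11. n0.env = true  [e.pre == 25]
12. n0.off = true  [A.acc > 8]

true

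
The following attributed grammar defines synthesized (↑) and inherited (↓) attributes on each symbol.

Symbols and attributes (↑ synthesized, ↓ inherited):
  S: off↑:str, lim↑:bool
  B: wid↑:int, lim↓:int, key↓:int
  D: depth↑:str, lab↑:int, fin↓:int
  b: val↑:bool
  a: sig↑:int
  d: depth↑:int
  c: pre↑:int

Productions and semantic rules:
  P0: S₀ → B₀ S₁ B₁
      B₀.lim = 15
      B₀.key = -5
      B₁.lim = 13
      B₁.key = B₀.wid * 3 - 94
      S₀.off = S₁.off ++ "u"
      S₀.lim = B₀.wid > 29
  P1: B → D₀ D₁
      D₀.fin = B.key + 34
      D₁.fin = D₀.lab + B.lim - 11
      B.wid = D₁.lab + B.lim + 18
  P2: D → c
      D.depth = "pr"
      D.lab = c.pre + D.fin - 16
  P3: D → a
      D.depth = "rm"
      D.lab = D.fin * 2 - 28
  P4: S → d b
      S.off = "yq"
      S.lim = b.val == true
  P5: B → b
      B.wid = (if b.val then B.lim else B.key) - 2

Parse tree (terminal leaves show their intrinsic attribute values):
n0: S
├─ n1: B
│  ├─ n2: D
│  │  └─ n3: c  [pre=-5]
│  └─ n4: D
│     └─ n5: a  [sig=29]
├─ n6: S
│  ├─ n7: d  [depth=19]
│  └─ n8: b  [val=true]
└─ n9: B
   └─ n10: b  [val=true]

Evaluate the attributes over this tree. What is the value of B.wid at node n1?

29

1. n1.lim = 15  [15]
2. n1.key = -5  [-5]
3. n2.fin = 29  [B.key + 34]
4. n3.pre = -5  [terminal]
5. n2.depth = "pr"  ["pr"]
6. n2.lab = 8  [c.pre + D.fin - 16]
7. n4.fin = 12  [D₀.lab + B.lim - 11]
8. n5.sig = 29  [terminal]
9. n4.depth = "rm"  ["rm"]
10. n4.lab = -4  [D.fin * 2 - 28]
11. n1.wid = 29  [D₁.lab + B.lim + 18]
12. n7.depth = 19  [terminal]
13. n8.val = true  [terminal]
14. n6.off = "yq"  ["yq"]
15. n6.lim = true  [b.val == true]
16. n9.lim = 13  [13]
17. n9.key = -7  [B₀.wid * 3 - 94]
18. n10.val = true  [terminal]
19. n9.wid = 11  [(if b.val then B.lim else B.key) - 2]
20. n0.off = "yqu"  [S₁.off ++ "u"]
21. n0.lim = false  [B₀.wid > 29]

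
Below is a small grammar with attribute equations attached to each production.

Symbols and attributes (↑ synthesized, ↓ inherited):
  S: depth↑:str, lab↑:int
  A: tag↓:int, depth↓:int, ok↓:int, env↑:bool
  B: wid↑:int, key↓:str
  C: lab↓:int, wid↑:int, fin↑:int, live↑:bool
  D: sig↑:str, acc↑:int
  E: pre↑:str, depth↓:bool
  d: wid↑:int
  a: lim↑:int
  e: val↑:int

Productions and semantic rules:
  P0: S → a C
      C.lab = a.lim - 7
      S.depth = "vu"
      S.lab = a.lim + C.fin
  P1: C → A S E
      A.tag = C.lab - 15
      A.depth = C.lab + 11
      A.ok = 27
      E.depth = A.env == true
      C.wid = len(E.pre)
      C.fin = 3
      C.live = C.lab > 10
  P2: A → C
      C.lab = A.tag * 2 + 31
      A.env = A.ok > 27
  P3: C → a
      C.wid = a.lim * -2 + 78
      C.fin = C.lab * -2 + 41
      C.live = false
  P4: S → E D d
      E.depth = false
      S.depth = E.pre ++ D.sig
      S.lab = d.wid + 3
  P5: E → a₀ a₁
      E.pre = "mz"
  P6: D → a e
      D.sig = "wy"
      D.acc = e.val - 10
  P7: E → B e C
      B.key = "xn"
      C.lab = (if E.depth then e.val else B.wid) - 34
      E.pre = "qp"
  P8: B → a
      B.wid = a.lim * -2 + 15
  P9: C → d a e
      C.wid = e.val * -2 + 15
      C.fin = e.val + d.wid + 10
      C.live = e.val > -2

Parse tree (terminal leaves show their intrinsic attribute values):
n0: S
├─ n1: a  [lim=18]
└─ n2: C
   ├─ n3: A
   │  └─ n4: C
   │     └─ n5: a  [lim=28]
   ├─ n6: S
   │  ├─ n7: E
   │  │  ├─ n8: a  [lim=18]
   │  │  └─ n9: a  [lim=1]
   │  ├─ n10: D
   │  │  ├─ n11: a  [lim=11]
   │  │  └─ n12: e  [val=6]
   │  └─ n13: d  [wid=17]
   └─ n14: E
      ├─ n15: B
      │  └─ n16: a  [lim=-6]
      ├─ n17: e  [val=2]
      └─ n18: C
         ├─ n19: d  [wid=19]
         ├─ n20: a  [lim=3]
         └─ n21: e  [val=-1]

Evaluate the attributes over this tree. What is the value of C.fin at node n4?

-5

1. n1.lim = 18  [terminal]
2. n2.lab = 11  [a.lim - 7]
3. n3.tag = -4  [C.lab - 15]
4. n3.depth = 22  [C.lab + 11]
5. n3.ok = 27  [27]
6. n4.lab = 23  [A.tag * 2 + 31]
7. n5.lim = 28  [terminal]
8. n4.wid = 22  [a.lim * -2 + 78]
9. n4.fin = -5  [C.lab * -2 + 41]
10. n4.live = false  [false]
11. n3.env = false  [A.ok > 27]
12. n7.depth = false  [false]
13. n8.lim = 18  [terminal]
14. n9.lim = 1  [terminal]
15. n7.pre = "mz"  ["mz"]
16. n11.lim = 11  [terminal]
17. n12.val = 6  [terminal]
18. n10.sig = "wy"  ["wy"]
19. n10.acc = -4  [e.val - 10]
20. n13.wid = 17  [terminal]
21. n6.depth = "mzwy"  [E.pre ++ D.sig]
22. n6.lab = 20  [d.wid + 3]
23. n14.depth = false  [A.env == true]
24. n15.key = "xn"  ["xn"]
25. n16.lim = -6  [terminal]
26. n15.wid = 27  [a.lim * -2 + 15]
27. n17.val = 2  [terminal]
28. n18.lab = -7  [(if E.depth then e.val else B.wid) - 34]
29. n19.wid = 19  [terminal]
30. n20.lim = 3  [terminal]
31. n21.val = -1  [terminal]
32. n18.wid = 17  [e.val * -2 + 15]
33. n18.fin = 28  [e.val + d.wid + 10]
34. n18.live = true  [e.val > -2]
35. n14.pre = "qp"  ["qp"]
36. n2.wid = 2  [len(E.pre)]
37. n2.fin = 3  [3]
38. n2.live = true  [C.lab > 10]
39. n0.depth = "vu"  ["vu"]
40. n0.lab = 21  [a.lim + C.fin]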